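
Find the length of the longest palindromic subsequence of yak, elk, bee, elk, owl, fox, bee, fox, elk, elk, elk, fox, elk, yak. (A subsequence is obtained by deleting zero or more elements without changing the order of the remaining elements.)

9

Using dp[i][j] = 2 + dp[i+1][j−1] if the ends match, else max(dp[i+1][j], dp[i][j−1]):
dp[1][14] = 9. A witness is yak elk fox elk elk elk fox elk yak at positions 1,2,6,9,10,11,12,13,14.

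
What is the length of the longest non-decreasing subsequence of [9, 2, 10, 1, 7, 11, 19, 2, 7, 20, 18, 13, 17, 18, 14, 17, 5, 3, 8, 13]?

6

One longest non-decreasing subsequence is 9, 10, 11, 13, 17, 18 (positions 1,3,6,12,13,14), of length 6; no longer one exists.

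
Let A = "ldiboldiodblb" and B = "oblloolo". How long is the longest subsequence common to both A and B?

4

Backtracking the LCS table gives one alignment: l (A1,B4) → o (A5,B6) → l (A6,B7) → o (A9,B8).
So the longest common subsequence has length 4.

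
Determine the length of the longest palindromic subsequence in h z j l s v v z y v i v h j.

7

One longest palindromic subsequence is jvvyvvj (positions 3,6,7,9,10,12,14); it reads the same forward and backward, and the interval DP gives dp[1][14] = 7.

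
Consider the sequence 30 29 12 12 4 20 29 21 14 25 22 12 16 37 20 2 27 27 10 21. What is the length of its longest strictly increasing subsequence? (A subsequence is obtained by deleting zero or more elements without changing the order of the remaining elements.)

5

Let dp[i] be the longest increasing subsequence ending at position i. Then dp = [1, 1, 1, 1, 1, 2, 3, 3, 2, 4, 4, 2, 3, 5, 4, 1, 5, 5, 2, 5].
The maximum is 5; one witness is 12, 20, 21, 25, 37 at positions 3,6,8,10,14.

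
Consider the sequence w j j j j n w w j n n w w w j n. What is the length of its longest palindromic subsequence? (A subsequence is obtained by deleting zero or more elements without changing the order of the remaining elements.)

8

Using dp[i][j] = 2 + dp[i+1][j−1] if the ends match, else max(dp[i+1][j], dp[i][j−1]):
dp[1][16] = 8. A witness is nwwnnwwn at positions 6,7,8,10,11,13,14,16.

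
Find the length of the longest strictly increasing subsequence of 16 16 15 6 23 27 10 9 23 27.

One longest increasing subsequence is 6, 10, 23, 27 (positions 4,7,9,10), of length 4; no longer one exists.

4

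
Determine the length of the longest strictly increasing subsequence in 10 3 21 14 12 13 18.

One longest increasing subsequence is 10, 12, 13, 18 (positions 1,5,6,7), of length 4; no longer one exists.

4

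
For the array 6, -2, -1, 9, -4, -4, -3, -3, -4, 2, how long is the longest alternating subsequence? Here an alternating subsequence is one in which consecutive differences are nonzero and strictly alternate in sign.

7

Track the best alternating length ending on an up-step vs a down-step at each position: up/down = 1/1, 1/2, 3/2, 3/1, 1/4, 1/4, 5/4, 5/4, 1/6, 7/4.
The maximum over both is 7; one such subsequence is 6, -2, -1, -4, -3, -4, 2.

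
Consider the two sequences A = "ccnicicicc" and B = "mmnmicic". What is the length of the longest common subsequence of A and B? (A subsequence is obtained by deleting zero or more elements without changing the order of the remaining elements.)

Backtracking the LCS table gives one alignment: n (A3,B3) → i (A6,B5) → c (A7,B6) → i (A8,B7) → c (A10,B8).
So the longest common subsequence has length 5.

5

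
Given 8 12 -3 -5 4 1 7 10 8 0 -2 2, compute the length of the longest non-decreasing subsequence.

4

Scanning left to right, the best length ending at each element is: 8→1, 12→2, -3→1, -5→1, 4→2, 1→2, 7→3, 10→4, 8→4, 0→2, -2→2, 2→3.
So the longest non-decreasing subsequence has length 4, e.g. -3, 4, 7, 10.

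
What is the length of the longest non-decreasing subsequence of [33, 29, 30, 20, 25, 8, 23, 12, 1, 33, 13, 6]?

3

Let dp[i] be the longest non-decreasing subsequence ending at position i. Then dp = [1, 1, 2, 1, 2, 1, 2, 2, 1, 3, 3, 2].
The maximum is 3; one witness is 29, 30, 33 at positions 2,3,10.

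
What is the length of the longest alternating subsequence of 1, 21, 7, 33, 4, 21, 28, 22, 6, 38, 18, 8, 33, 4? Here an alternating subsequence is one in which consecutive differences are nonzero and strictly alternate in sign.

Track the best alternating length ending on an up-step vs a down-step at each position: up/down = 1/1, 2/1, 2/3, 4/1, 2/5, 6/5, 6/5, 6/7, 6/7, 8/1, 8/9, 8/9, 10/9, 2/11.
The maximum over both is 11; one such subsequence is 1, 21, 7, 33, 4, 28, 22, 38, 18, 33, 4.

11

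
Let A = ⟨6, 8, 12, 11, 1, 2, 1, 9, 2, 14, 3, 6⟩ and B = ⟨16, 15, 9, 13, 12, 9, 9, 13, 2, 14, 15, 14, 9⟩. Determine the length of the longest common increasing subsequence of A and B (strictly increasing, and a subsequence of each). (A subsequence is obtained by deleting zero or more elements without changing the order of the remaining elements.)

2

For each value that appears in both, track the longest common increasing run ending there.
The best achievable length is 2; one witness is 9, 14 (A-positions 8,10, B-positions 3,10).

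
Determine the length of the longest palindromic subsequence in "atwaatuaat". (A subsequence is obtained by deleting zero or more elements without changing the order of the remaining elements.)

One longest palindromic subsequence is taauaat (positions 2,4,5,7,8,9,10); it reads the same forward and backward, and the interval DP gives dp[1][10] = 7.

7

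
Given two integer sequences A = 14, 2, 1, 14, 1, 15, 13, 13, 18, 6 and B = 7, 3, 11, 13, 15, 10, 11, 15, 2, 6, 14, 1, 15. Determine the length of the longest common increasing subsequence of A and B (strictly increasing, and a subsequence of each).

For each value that appears in both, track the longest common increasing run ending there.
The best achievable length is 3; one witness is 2, 14, 15 (A-positions 2,4,6, B-positions 9,11,13).

3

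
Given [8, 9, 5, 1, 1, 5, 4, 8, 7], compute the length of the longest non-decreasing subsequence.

Scanning left to right, the best length ending at each element is: 8→1, 9→2, 5→1, 1→1, 1→2, 5→3, 4→3, 8→4, 7→4.
So the longest non-decreasing subsequence has length 4, e.g. 1, 1, 5, 8.

4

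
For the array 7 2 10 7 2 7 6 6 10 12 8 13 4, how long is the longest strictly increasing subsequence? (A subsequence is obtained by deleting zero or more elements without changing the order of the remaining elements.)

5

One longest increasing subsequence is 2, 7, 10, 12, 13 (positions 2,4,9,10,12), of length 5; no longer one exists.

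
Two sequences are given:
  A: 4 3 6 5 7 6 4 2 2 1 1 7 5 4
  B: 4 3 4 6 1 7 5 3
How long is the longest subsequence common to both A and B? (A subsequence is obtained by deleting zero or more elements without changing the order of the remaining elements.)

A longest common subsequence is 4, 3, 6, 1, 7, 5 (length 6); the LCS DP confirms no longer common subsequence exists.

6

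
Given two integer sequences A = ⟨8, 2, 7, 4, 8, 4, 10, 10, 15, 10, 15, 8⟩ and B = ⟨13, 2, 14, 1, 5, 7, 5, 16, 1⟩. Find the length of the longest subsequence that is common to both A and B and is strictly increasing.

For each value that appears in both, track the longest common increasing run ending there.
The best achievable length is 2; one witness is 2, 7 (A-positions 2,3, B-positions 2,6).

2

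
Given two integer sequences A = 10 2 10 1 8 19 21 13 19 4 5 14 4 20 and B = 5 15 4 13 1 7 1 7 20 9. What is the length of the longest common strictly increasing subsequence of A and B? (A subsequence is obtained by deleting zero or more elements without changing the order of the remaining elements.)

A longest common strictly increasing subsequence is 5, 20 (length 2); it appears in order in both A and B, and no longer such subsequence exists.

2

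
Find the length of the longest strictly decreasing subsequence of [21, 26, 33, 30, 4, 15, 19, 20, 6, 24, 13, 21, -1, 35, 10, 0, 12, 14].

Scanning left to right, the best length ending at each element is: 21→1, 26→1, 33→1, 30→2, 4→3, 15→3, 19→3, 20→3, 6→4, 24→3, 13→4, 21→4, -1→5, 35→1, 10→5, 0→6, 12→5, 14→5.
So the longest decreasing subsequence has length 6, e.g. 33, 30, 15, 13, 10, 0.

6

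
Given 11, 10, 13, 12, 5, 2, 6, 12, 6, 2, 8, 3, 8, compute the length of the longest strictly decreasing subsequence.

Let dp[i] be the longest decreasing subsequence ending at position i. Then dp = [1, 2, 1, 2, 3, 4, 3, 2, 3, 4, 3, 4, 3].
The maximum is 4; one witness is 11, 10, 5, 2 at positions 1,2,5,6.

4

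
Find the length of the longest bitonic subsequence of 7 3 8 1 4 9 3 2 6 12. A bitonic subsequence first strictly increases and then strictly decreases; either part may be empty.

5

Let inc[i] be the LIS ending at i and dec[i] the longest strictly decreasing subsequence starting at i. inc = [1, 1, 2, 1, 2, 3, 2, 2, 3, 4], dec = [4, 2, 4, 1, 3, 3, 2, 1, 1, 1].
max_i inc[i]+dec[i]−1 = 5, with one witness 7, 8, 4, 3, 2.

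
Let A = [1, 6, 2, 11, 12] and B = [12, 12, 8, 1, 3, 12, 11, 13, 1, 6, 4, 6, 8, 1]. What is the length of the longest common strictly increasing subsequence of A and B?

For each value that appears in both, track the longest common increasing run ending there.
The best achievable length is 2; one witness is 1, 12 (A-positions 1,5, B-positions 4,6).

2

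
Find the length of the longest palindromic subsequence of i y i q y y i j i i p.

Using dp[i][j] = 2 + dp[i+1][j−1] if the ends match, else max(dp[i+1][j], dp[i][j−1]):
dp[1][11] = 6. A witness is iiyyii at positions 1,3,5,6,9,10.

6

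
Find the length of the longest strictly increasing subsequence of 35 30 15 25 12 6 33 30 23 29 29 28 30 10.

4

One longest increasing subsequence is 15, 25, 29, 30 (positions 3,4,10,13), of length 4; no longer one exists.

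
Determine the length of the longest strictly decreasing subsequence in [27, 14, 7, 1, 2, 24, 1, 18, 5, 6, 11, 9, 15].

5

Scanning left to right, the best length ending at each element is: 27→1, 14→2, 7→3, 1→4, 2→4, 24→2, 1→5, 18→3, 5→4, 6→4, 11→4, 9→5, 15→4.
So the longest decreasing subsequence has length 5, e.g. 27, 14, 7, 2, 1.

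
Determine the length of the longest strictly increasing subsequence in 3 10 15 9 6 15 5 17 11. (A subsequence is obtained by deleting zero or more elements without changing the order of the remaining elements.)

Scanning left to right, the best length ending at each element is: 3→1, 10→2, 15→3, 9→2, 6→2, 15→3, 5→2, 17→4, 11→3.
So the longest increasing subsequence has length 4, e.g. 3, 10, 15, 17.

4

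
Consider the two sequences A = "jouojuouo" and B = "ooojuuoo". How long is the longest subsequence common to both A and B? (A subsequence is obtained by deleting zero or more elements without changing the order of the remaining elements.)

6

A longest common subsequence is oojuoo (length 6); the LCS DP confirms no longer common subsequence exists.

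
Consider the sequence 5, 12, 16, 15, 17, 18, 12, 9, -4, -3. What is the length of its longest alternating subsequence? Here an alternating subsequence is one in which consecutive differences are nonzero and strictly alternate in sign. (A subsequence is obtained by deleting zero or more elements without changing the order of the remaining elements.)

Track the best alternating length ending on an up-step vs a down-step at each position: up/down = 1/1, 2/1, 2/1, 2/3, 4/1, 4/1, 2/5, 2/5, 1/5, 6/5.
The maximum over both is 6; one such subsequence is 5, 16, 15, 17, -4, -3.

6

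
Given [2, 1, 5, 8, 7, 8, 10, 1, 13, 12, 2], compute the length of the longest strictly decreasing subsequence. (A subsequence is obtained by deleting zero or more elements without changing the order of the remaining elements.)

3

Scanning left to right, the best length ending at each element is: 2→1, 1→2, 5→1, 8→1, 7→2, 8→1, 10→1, 1→3, 13→1, 12→2, 2→3.
So the longest decreasing subsequence has length 3, e.g. 8, 7, 1.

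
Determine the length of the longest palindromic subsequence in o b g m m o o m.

4

One longest palindromic subsequence is moom (positions 4,6,7,8); it reads the same forward and backward, and the interval DP gives dp[1][8] = 4.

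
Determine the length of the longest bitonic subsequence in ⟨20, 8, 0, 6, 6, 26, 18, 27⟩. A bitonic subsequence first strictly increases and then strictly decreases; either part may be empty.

4

One longest bitonic subsequence is 0, 6, 26, 18 (positions 3,4,6,7): it rises to 26 then falls. Length 4 is optimal.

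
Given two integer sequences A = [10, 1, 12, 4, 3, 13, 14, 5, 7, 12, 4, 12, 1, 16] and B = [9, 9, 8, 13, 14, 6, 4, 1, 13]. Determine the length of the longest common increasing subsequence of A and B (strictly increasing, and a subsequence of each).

For each value that appears in both, track the longest common increasing run ending there.
The best achievable length is 2; one witness is 13, 14 (A-positions 6,7, B-positions 4,5).

2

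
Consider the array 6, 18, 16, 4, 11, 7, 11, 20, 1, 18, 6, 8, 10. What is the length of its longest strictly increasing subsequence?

4

Let dp[i] be the longest increasing subsequence ending at position i. Then dp = [1, 2, 2, 1, 2, 2, 3, 4, 1, 4, 2, 3, 4].
The maximum is 4; one witness is 6, 7, 11, 20 at positions 1,6,7,8.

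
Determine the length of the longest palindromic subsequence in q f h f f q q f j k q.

One longest palindromic subsequence is qfqqfq (positions 1,5,6,7,8,11); it reads the same forward and backward, and the interval DP gives dp[1][11] = 6.

6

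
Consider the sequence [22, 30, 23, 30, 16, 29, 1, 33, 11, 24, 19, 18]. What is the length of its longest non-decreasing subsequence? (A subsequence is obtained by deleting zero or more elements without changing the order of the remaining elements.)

4

Let dp[i] be the longest non-decreasing subsequence ending at position i. Then dp = [1, 2, 2, 3, 1, 3, 1, 4, 2, 3, 3, 3].
The maximum is 4; one witness is 22, 30, 30, 33 at positions 1,2,4,8.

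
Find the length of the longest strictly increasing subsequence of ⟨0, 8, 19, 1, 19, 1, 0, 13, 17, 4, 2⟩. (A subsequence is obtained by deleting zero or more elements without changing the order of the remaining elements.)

4

Scanning left to right, the best length ending at each element is: 0→1, 8→2, 19→3, 1→2, 19→3, 1→2, 0→1, 13→3, 17→4, 4→3, 2→3.
So the longest increasing subsequence has length 4, e.g. 0, 8, 13, 17.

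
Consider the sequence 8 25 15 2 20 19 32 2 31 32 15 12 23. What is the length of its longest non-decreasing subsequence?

5

Scanning left to right, the best length ending at each element is: 8→1, 25→2, 15→2, 2→1, 20→3, 19→3, 32→4, 2→2, 31→4, 32→5, 15→3, 12→3, 23→4.
So the longest non-decreasing subsequence has length 5, e.g. 8, 15, 20, 32, 32.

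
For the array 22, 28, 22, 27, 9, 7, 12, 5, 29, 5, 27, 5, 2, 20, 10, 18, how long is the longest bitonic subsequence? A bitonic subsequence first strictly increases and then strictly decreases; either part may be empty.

7

One longest bitonic subsequence is 22, 28, 27, 9, 7, 5, 2 (positions 1,2,4,5,6,12,13): it rises to 28 then falls. Length 7 is optimal.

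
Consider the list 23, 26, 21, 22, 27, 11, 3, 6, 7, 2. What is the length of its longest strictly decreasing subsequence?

One longest decreasing subsequence is 23, 21, 11, 3, 2 (positions 1,3,6,7,10), of length 5; no longer one exists.

5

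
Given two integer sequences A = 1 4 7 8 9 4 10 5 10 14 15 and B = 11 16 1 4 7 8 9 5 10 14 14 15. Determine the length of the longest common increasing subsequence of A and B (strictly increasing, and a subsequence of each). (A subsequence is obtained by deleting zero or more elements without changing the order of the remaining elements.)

A longest common strictly increasing subsequence is 1, 4, 7, 8, 9, 10, 14, 15 (length 8); it appears in order in both A and B, and no longer such subsequence exists.

8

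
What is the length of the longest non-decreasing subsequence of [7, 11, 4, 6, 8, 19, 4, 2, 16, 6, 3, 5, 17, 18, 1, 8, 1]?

Scanning left to right, the best length ending at each element is: 7→1, 11→2, 4→1, 6→2, 8→3, 19→4, 4→2, 2→1, 16→4, 6→3, 3→2, 5→3, 17→5, 18→6, 1→1, 8→4, 1→2.
So the longest non-decreasing subsequence has length 6, e.g. 4, 6, 8, 16, 17, 18.

6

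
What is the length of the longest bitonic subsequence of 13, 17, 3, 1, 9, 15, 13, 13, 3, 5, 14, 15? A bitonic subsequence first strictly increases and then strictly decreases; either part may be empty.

5

Let inc[i] be the LIS ending at i and dec[i] the longest strictly decreasing subsequence starting at i. inc = [1, 2, 1, 1, 2, 3, 3, 3, 2, 3, 4, 5], dec = [3, 4, 2, 1, 2, 3, 2, 2, 1, 1, 1, 1].
max_i inc[i]+dec[i]−1 = 5, with one witness 13, 17, 15, 13, 5.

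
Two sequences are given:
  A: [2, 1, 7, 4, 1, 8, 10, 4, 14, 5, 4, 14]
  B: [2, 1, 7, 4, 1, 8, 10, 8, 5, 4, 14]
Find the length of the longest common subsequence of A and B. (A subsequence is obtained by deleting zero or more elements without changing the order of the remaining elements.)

Backtracking the LCS table gives one alignment: 2 (A1,B1) → 1 (A2,B2) → 7 (A3,B3) → 4 (A4,B4) → 1 (A5,B5) → 8 (A6,B6) → 10 (A7,B7) → 5 (A10,B9) → 4 (A11,B10) → 14 (A12,B11).
So the longest common subsequence has length 10.

10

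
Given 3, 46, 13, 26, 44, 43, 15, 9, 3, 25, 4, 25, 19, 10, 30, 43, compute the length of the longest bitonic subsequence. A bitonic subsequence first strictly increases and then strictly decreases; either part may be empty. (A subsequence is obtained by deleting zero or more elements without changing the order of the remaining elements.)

One longest bitonic subsequence is 3, 13, 26, 44, 43, 25, 19, 10 (positions 1,3,4,5,6,12,13,14): it rises to 44 then falls. Length 8 is optimal.

8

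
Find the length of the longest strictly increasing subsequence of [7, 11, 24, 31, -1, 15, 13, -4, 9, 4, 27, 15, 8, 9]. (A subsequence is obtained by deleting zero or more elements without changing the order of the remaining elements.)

Let dp[i] be the longest increasing subsequence ending at position i. Then dp = [1, 2, 3, 4, 1, 3, 3, 1, 2, 2, 4, 4, 3, 4].
The maximum is 4; one witness is 7, 11, 24, 31 at positions 1,2,3,4.

4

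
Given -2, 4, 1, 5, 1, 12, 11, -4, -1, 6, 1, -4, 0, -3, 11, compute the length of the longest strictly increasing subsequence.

5

Let dp[i] be the longest increasing subsequence ending at position i. Then dp = [1, 2, 2, 3, 2, 4, 4, 1, 2, 4, 3, 1, 3, 2, 5].
The maximum is 5; one witness is -2, 4, 5, 6, 11 at positions 1,2,4,10,15.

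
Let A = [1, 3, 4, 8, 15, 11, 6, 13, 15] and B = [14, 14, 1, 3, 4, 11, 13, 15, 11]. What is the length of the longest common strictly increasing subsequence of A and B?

For each value that appears in both, track the longest common increasing run ending there.
The best achievable length is 6; one witness is 1, 3, 4, 11, 13, 15 (A-positions 1,2,3,6,8,9, B-positions 3,4,5,6,7,8).

6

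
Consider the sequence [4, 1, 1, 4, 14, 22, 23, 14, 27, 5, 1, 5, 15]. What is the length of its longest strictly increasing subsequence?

6

Scanning left to right, the best length ending at each element is: 4→1, 1→1, 1→1, 4→2, 14→3, 22→4, 23→5, 14→3, 27→6, 5→3, 1→1, 5→3, 15→4.
So the longest increasing subsequence has length 6, e.g. 1, 4, 14, 22, 23, 27.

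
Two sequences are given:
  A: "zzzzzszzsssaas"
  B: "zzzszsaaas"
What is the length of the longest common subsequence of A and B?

A longest common subsequence is zzzszsaas (length 9); the LCS DP confirms no longer common subsequence exists.

9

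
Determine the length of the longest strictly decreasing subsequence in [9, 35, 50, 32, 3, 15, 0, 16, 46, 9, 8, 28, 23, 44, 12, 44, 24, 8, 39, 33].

One longest decreasing subsequence is 35, 32, 28, 23, 12, 8 (positions 2,4,12,13,15,18), of length 6; no longer one exists.

6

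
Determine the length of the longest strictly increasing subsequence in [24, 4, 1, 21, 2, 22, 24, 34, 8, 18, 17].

Scanning left to right, the best length ending at each element is: 24→1, 4→1, 1→1, 21→2, 2→2, 22→3, 24→4, 34→5, 8→3, 18→4, 17→4.
So the longest increasing subsequence has length 5, e.g. 4, 21, 22, 24, 34.

5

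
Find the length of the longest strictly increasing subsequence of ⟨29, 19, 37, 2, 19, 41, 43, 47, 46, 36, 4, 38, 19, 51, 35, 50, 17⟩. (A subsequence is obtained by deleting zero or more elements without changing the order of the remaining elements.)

Let dp[i] be the longest increasing subsequence ending at position i. Then dp = [1, 1, 2, 1, 2, 3, 4, 5, 5, 3, 2, 4, 3, 6, 4, 6, 3].
The maximum is 6; one witness is 29, 37, 41, 43, 47, 51 at positions 1,3,6,7,8,14.

6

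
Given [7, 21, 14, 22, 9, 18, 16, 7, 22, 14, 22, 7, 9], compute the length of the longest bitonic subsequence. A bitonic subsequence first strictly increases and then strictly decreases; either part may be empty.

7

One longest bitonic subsequence is 7, 21, 22, 18, 16, 14, 9 (positions 1,2,4,6,7,10,13): it rises to 22 then falls. Length 7 is optimal.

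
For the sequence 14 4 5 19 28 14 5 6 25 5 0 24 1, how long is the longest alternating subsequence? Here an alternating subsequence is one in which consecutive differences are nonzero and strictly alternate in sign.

8

Track the best alternating length ending on an up-step vs a down-step at each position: up/down = 1/1, 1/2, 3/2, 3/1, 3/1, 3/4, 3/4, 5/4, 5/4, 3/6, 1/6, 7/6, 7/8.
The maximum over both is 8; one such subsequence is 14, 4, 19, 5, 6, 5, 24, 1.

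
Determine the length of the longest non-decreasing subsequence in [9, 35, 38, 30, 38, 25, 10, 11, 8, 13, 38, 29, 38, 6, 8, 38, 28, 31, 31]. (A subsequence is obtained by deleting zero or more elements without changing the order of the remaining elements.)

7

Let dp[i] be the longest non-decreasing subsequence ending at position i. Then dp = [1, 2, 3, 2, 4, 2, 2, 3, 1, 4, 5, 5, 6, 1, 2, 7, 5, 6, 7].
The maximum is 7; one witness is 9, 35, 38, 38, 38, 38, 38 at positions 1,2,3,5,11,13,16.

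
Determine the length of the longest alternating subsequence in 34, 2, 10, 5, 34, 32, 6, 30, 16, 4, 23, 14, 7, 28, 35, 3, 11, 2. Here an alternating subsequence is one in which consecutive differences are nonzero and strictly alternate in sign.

Track the best alternating length ending on an up-step vs a down-step at each position: up/down = 1/1, 1/2, 3/2, 3/4, 5/1, 5/6, 5/6, 7/6, 7/8, 3/8, 9/8, 9/10, 9/10, 11/8, 11/1, 3/12, 13/12, 1/14.
The maximum over both is 14; one such subsequence is 34, 2, 10, 5, 34, 6, 30, 16, 23, 14, 28, 3, 11, 2.

14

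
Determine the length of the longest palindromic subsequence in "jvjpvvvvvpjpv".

11

Using dp[i][j] = 2 + dp[i+1][j−1] if the ends match, else max(dp[i+1][j], dp[i][j−1]):
dp[1][13] = 11. A witness is vjpvvvvvpjv at positions 2,3,4,5,6,7,8,9,10,11,13.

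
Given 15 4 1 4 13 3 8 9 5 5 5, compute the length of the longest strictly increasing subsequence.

Let dp[i] be the longest increasing subsequence ending at position i. Then dp = [1, 1, 1, 2, 3, 2, 3, 4, 3, 3, 3].
The maximum is 4; one witness is 1, 4, 8, 9 at positions 3,4,7,8.

4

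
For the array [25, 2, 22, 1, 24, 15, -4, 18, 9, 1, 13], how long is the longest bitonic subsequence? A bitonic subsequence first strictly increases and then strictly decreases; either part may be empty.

Let inc[i] be the LIS ending at i and dec[i] the longest strictly decreasing subsequence starting at i. inc = [1, 1, 2, 1, 3, 2, 1, 3, 2, 2, 3], dec = [5, 3, 4, 2, 4, 3, 1, 3, 2, 1, 1].
max_i inc[i]+dec[i]−1 = 6, with one witness 2, 22, 24, 18, 9, 1.

6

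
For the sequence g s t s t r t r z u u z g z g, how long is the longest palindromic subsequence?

6

Using dp[i][j] = 2 + dp[i+1][j−1] if the ends match, else max(dp[i+1][j], dp[i][j−1]):
dp[1][15] = 6. A witness is gzuuzg at positions 1,9,10,11,14,15.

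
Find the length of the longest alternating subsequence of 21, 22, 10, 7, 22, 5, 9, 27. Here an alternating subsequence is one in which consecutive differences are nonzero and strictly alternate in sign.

6

Track the best alternating length ending on an up-step vs a down-step at each position: up/down = 1/1, 2/1, 1/3, 1/3, 4/1, 1/5, 6/5, 6/1.
The maximum over both is 6; one such subsequence is 21, 22, 10, 22, 5, 9.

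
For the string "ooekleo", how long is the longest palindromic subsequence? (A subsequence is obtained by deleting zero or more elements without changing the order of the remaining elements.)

Using dp[i][j] = 2 + dp[i+1][j−1] if the ends match, else max(dp[i+1][j], dp[i][j−1]):
dp[1][7] = 5. A witness is oeleo at positions 1,3,5,6,7.

5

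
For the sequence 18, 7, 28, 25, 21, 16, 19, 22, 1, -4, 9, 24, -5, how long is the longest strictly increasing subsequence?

One longest increasing subsequence is 7, 16, 19, 22, 24 (positions 2,6,7,8,12), of length 5; no longer one exists.

5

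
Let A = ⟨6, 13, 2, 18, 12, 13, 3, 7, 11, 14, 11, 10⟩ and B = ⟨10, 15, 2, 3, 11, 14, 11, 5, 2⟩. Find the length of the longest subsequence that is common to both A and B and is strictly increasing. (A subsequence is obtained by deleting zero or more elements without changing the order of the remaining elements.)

4

A longest common strictly increasing subsequence is 2, 3, 11, 14 (length 4); it appears in order in both A and B, and no longer such subsequence exists.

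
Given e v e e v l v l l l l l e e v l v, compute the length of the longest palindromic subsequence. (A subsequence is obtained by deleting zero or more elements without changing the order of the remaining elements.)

12

Using dp[i][j] = 2 + dp[i+1][j−1] if the ends match, else max(dp[i+1][j], dp[i][j−1]):
dp[1][17] = 12. A witness is veelllllleev at positions 2,3,4,6,8,9,10,11,12,13,14,17.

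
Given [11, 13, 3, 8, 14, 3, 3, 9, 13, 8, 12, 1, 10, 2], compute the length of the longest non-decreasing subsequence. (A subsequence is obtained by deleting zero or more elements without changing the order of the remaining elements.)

5

Scanning left to right, the best length ending at each element is: 11→1, 13→2, 3→1, 8→2, 14→3, 3→2, 3→3, 9→4, 13→5, 8→4, 12→5, 1→1, 10→5, 2→2.
So the longest non-decreasing subsequence has length 5, e.g. 3, 3, 3, 9, 13.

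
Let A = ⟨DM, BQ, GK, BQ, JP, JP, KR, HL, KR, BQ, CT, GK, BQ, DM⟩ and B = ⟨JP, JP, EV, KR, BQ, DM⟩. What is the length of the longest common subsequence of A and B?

Backtracking the LCS table gives one alignment: JP (A5,B1) → JP (A6,B2) → KR (A9,B4) → BQ (A13,B5) → DM (A14,B6).
So the longest common subsequence has length 5.

5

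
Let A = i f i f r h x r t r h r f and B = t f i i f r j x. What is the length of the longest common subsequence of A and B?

Backtracking the LCS table gives one alignment: i (A1,B3) → i (A3,B4) → f (A4,B5) → r (A5,B6) → x (A7,B8).
So the longest common subsequence has length 5.

5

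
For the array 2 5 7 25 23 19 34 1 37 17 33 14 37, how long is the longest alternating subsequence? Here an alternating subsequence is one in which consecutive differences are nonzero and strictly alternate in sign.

A longest alternating subsequence is 2, 25, 23, 34, 1, 37, 17, 33, 14, 37 (positions 1,4,5,7,8,9,10,11,12,13); its 9 consecutive differences strictly alternate in sign, and length 10 is optimal.

10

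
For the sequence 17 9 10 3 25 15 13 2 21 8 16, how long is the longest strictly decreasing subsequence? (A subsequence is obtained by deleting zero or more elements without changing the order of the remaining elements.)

One longest decreasing subsequence is 17, 9, 3, 2 (positions 1,2,4,8), of length 4; no longer one exists.

4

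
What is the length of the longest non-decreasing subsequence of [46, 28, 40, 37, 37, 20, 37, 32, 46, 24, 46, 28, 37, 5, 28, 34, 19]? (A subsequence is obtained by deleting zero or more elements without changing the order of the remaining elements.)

Let dp[i] be the longest non-decreasing subsequence ending at position i. Then dp = [1, 1, 2, 2, 3, 1, 4, 2, 5, 2, 6, 3, 5, 1, 4, 5, 2].
The maximum is 6; one witness is 28, 37, 37, 37, 46, 46 at positions 2,4,5,7,9,11.

6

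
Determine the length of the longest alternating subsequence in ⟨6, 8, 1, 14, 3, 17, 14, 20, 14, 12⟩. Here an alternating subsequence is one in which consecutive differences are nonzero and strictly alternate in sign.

A longest alternating subsequence is 6, 8, 1, 14, 3, 17, 14, 20, 14 (positions 1,2,3,4,5,6,7,8,9); its 8 consecutive differences strictly alternate in sign, and length 9 is optimal.

9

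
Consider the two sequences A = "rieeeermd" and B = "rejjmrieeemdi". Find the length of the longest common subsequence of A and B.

7

Backtracking the LCS table gives one alignment: r (A1,B6) → i (A2,B7) → e (A4,B8) → e (A5,B9) → e (A6,B10) → m (A8,B11) → d (A9,B12).
So the longest common subsequence has length 7.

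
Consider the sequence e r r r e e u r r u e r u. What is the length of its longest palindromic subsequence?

One longest palindromic subsequence is reurruer (positions 4,5,7,8,9,10,11,12); it reads the same forward and backward, and the interval DP gives dp[1][13] = 8.

8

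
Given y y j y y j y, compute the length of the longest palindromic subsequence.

One longest palindromic subsequence is yjyyjy (positions 1,3,4,5,6,7); it reads the same forward and backward, and the interval DP gives dp[1][7] = 6.

6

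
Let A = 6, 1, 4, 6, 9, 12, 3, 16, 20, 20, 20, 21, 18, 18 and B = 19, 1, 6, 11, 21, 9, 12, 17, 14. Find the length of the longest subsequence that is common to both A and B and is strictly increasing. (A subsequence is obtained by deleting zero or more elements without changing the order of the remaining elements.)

A longest common strictly increasing subsequence is 1, 6, 9, 12 (length 4); it appears in order in both A and B, and no longer such subsequence exists.

4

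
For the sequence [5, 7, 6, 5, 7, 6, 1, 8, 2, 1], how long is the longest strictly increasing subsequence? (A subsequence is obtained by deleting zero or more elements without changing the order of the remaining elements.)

4

Let dp[i] be the longest increasing subsequence ending at position i. Then dp = [1, 2, 2, 1, 3, 2, 1, 4, 2, 1].
The maximum is 4; one witness is 5, 6, 7, 8 at positions 1,3,5,8.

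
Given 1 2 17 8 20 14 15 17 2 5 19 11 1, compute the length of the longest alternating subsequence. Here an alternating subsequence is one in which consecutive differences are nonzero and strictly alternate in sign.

A longest alternating subsequence is 1, 17, 8, 20, 14, 15, 2, 19, 11 (positions 1,3,4,5,6,7,9,11,12); its 8 consecutive differences strictly alternate in sign, and length 9 is optimal.

9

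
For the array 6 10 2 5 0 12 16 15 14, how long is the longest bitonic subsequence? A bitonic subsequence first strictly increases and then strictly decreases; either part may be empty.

6

Let inc[i] be the LIS ending at i and dec[i] the longest strictly decreasing subsequence starting at i. inc = [1, 2, 1, 2, 1, 3, 4, 4, 4], dec = [3, 3, 2, 2, 1, 1, 3, 2, 1].
max_i inc[i]+dec[i]−1 = 6, with one witness 6, 10, 12, 16, 15, 14.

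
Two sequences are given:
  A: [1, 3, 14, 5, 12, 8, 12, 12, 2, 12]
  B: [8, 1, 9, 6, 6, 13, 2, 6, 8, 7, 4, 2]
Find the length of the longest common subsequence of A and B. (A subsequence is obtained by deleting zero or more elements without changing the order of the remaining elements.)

A longest common subsequence is 1, 8, 2 (length 3); the LCS DP confirms no longer common subsequence exists.

3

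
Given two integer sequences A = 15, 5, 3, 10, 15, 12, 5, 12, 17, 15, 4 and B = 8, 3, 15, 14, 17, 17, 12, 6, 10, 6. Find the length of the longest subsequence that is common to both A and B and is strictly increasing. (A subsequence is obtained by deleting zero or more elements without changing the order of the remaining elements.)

A longest common strictly increasing subsequence is 3, 15, 17 (length 3); it appears in order in both A and B, and no longer such subsequence exists.

3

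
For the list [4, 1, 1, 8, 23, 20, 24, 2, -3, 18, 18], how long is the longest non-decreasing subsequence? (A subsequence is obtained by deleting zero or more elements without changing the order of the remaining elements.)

5

Scanning left to right, the best length ending at each element is: 4→1, 1→1, 1→2, 8→3, 23→4, 20→4, 24→5, 2→3, -3→1, 18→4, 18→5.
So the longest non-decreasing subsequence has length 5, e.g. 1, 1, 8, 23, 24.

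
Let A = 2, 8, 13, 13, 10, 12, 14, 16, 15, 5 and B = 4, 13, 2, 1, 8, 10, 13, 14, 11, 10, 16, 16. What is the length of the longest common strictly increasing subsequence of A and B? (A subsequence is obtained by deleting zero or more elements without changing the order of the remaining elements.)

5

For each value that appears in both, track the longest common increasing run ending there.
The best achievable length is 5; one witness is 2, 8, 10, 14, 16 (A-positions 1,2,5,7,8, B-positions 3,5,6,8,11).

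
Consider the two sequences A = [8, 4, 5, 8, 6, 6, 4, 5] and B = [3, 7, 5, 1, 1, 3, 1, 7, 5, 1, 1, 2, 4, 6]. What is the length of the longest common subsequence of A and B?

2

A longest common subsequence is 4, 6 (length 2); the LCS DP confirms no longer common subsequence exists.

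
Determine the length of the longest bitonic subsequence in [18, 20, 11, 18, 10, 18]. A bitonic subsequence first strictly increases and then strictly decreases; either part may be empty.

Let inc[i] be the LIS ending at i and dec[i] the longest strictly decreasing subsequence starting at i. inc = [1, 2, 1, 2, 1, 2], dec = [3, 3, 2, 2, 1, 1].
max_i inc[i]+dec[i]−1 = 4, with one witness 18, 20, 18, 10.

4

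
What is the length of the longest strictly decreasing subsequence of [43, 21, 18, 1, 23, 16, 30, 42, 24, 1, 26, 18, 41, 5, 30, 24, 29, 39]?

5

Let dp[i] be the longest decreasing subsequence ending at position i. Then dp = [1, 2, 3, 4, 2, 4, 2, 2, 3, 5, 3, 4, 3, 5, 4, 5, 5, 4].
The maximum is 5; one witness is 43, 21, 18, 16, 1 at positions 1,2,3,6,10.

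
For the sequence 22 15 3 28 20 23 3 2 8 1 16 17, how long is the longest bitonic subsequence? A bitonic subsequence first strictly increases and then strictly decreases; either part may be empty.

6

One longest bitonic subsequence is 22, 28, 23, 3, 2, 1 (positions 1,4,6,7,8,10): it rises to 28 then falls. Length 6 is optimal.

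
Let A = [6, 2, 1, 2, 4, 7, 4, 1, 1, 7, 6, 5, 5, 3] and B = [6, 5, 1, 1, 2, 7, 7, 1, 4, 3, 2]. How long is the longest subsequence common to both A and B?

6

Backtracking the LCS table gives one alignment: 6 (A1,B1) → 1 (A3,B4) → 2 (A4,B5) → 7 (A6,B7) → 4 (A7,B9) → 3 (A14,B10).
So the longest common subsequence has length 6.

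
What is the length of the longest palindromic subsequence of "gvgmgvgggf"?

One longest palindromic subsequence is gggvggg (positions 1,3,5,6,7,8,9); it reads the same forward and backward, and the interval DP gives dp[1][10] = 7.

7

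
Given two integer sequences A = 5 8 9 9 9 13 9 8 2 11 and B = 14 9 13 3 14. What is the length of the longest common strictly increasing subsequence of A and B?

For each value that appears in both, track the longest common increasing run ending there.
The best achievable length is 2; one witness is 9, 13 (A-positions 3,6, B-positions 2,3).

2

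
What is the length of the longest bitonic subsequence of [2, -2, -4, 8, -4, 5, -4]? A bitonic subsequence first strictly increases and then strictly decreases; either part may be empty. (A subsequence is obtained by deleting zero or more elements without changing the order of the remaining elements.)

4

One longest bitonic subsequence is 2, 8, 5, -4 (positions 1,4,6,7): it rises to 8 then falls. Length 4 is optimal.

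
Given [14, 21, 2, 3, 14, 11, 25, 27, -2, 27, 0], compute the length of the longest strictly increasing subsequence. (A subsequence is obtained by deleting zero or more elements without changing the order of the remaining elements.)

One longest increasing subsequence is 2, 3, 14, 25, 27 (positions 3,4,5,7,8), of length 5; no longer one exists.

5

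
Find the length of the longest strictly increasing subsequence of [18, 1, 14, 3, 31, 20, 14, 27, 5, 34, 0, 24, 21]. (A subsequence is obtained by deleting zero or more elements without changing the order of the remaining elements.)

5

Let dp[i] be the longest increasing subsequence ending at position i. Then dp = [1, 1, 2, 2, 3, 3, 3, 4, 3, 5, 1, 4, 4].
The maximum is 5; one witness is 1, 14, 20, 27, 34 at positions 2,3,6,8,10.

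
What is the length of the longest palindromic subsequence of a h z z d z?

3

One longest palindromic subsequence is zdz (positions 3,5,6); it reads the same forward and backward, and the interval DP gives dp[1][6] = 3.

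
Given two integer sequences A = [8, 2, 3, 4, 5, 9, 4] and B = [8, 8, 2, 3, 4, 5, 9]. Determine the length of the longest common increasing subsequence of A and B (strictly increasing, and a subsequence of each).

5

For each value that appears in both, track the longest common increasing run ending there.
The best achievable length is 5; one witness is 2, 3, 4, 5, 9 (A-positions 2,3,4,5,6, B-positions 3,4,5,6,7).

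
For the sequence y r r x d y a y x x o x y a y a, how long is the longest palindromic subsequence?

9

One longest palindromic subsequence is yayxoxyay (positions 6,7,8,9,11,12,13,14,15); it reads the same forward and backward, and the interval DP gives dp[1][16] = 9.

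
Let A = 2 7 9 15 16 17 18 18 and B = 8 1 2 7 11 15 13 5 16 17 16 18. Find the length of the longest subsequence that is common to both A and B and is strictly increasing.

6

A longest common strictly increasing subsequence is 2, 7, 15, 16, 17, 18 (length 6); it appears in order in both A and B, and no longer such subsequence exists.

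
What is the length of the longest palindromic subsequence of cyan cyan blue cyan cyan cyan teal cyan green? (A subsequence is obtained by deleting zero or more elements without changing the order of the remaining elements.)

6

One longest palindromic subsequence is cyan cyan cyan cyan cyan cyan (positions 1,2,4,5,6,8); it reads the same forward and backward, and the interval DP gives dp[1][9] = 6.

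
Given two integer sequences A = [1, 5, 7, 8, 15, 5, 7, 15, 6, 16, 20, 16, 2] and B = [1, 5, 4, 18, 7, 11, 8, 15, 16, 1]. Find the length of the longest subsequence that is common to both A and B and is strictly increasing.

6

A longest common strictly increasing subsequence is 1, 5, 7, 8, 15, 16 (length 6); it appears in order in both A and B, and no longer such subsequence exists.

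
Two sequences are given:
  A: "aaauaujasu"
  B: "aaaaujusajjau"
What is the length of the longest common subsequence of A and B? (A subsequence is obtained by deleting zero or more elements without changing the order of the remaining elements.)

8

Backtracking the LCS table gives one alignment: a (A1,B2) → a (A2,B3) → a (A3,B4) → u (A4,B7) → a (A5,B9) → j (A7,B11) → a (A8,B12) → u (A10,B13).
So the longest common subsequence has length 8.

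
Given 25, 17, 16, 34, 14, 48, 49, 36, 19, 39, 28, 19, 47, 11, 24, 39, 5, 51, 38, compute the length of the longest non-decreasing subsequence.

Scanning left to right, the best length ending at each element is: 25→1, 17→1, 16→1, 34→2, 14→1, 48→3, 49→4, 36→3, 19→2, 39→4, 28→3, 19→3, 47→5, 11→1, 24→4, 39→5, 5→1, 51→6, 38→5.
So the longest non-decreasing subsequence has length 6, e.g. 25, 34, 36, 39, 47, 51.

6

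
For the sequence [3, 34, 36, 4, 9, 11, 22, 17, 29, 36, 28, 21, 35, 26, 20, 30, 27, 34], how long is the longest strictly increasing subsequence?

9

One longest increasing subsequence is 3, 4, 9, 11, 17, 21, 26, 30, 34 (positions 1,4,5,6,8,12,14,16,18), of length 9; no longer one exists.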